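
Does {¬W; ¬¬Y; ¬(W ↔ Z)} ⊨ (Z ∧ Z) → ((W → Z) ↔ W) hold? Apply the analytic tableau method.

Initial set: {¬W; ¬¬Y; ¬(W ↔ Z); ¬((Z ∧ Z) → ((W → Z) ↔ W))}.
¬¬Y: drop double negation, giving Y.
¬((Z ∧ Z) → ((W → Z) ↔ W)): α-rule — add (Z ∧ Z), ¬((W → Z) ↔ W).
(Z ∧ Z): α-rule — add Z, Z.
¬(W ↔ Z): β-rule — branch into W, ¬Z  //  ¬W, Z.
  branch 1 (add W, ¬Z):
    × closes — contains both W and ¬W.
  branch 2 (add ¬W, Z):
    ¬((W → Z) ↔ W): β-rule — branch into (W → Z), ¬W  //  ¬(W → Z), W.
      branch 2.1 (add (W → Z), ¬W):
        (W → Z): β-rule — branch into ¬W  //  Z.
          branch 2.1.1 (add ¬W):
            ○ open, literals {W=0, Y=1, Z=1}.
          branch 2.1.2 (add Z):
            ○ open, literals {W=0, Y=1, Z=1}.
      branch 2.2 (add ¬(W → Z), W):
        × closes — contains both W and ¬W.
2 branches closed, 2 open.
An open branch gives a countermodel: W=0, Y=1, Z=1 (unmentioned atoms arbitrary); the premises hold there but the conclusion fails.

No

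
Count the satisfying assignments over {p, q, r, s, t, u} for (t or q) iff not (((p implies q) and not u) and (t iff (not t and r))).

46

Initial set: {((t or q) iff not (((p implies q) and not u) and (t iff (not t and r))))}.
((t or q) iff not (((p implies q) and not u) and (t iff (not t and r)))): β-rule — branch into (t or q), not (((p implies q) and not u) and (t iff (not t and r)))  //  not (t or q), not not (((p implies q) and not u) and (t iff (not t and r))).
  branch 1 (add (t or q), not (((p implies q) and not u) and (t iff (not t and r)))):
    (t or q): β-rule — branch into t  //  q.
      branch 1.1 (add t):
        not (((p implies q) and not u) and (t iff (not t and r))): β-rule — branch into not ((p implies q) and not u)  //  not (t iff (not t and r)).
          branch 1.1.1 (add not ((p implies q) and not u)):
            not ((p implies q) and not u): β-rule — branch into not (p implies q)  //  not not u.
              branch 1.1.1.1 (add not (p implies q)):
                not (p implies q): α-rule — add p, not q.
                ○ open, literals {p=T, q=F, t=T}.
              branch 1.1.1.2 (add not not u):
                ○ open, literals {t=T, u=T}.
          branch 1.1.2 (add not (t iff (not t and r))):
            not (t iff (not t and r)): β-rule — branch into t, not (not t and r)  //  not t, (not t and r).
              branch 1.1.2.1 (add t, not (not t and r)):
                not (not t and r): β-rule — branch into not not t  //  not r.
                  branch 1.1.2.1.1 (add not not t):
                    ○ open, literals {t=T}.
                  branch 1.1.2.1.2 (add not r):
                    ○ open, literals {r=F, t=T}.
              branch 1.1.2.2 (add not t, (not t and r)):
                × closes — contains both t and not t.
      branch 1.2 (add q):
        not (((p implies q) and not u) and (t iff (not t and r))): β-rule — branch into not ((p implies q) and not u)  //  not (t iff (not t and r)).
          branch 1.2.1 (add not ((p implies q) and not u)):
            not ((p implies q) and not u): β-rule — branch into not (p implies q)  //  not not u.
              branch 1.2.1.1 (add not (p implies q)):
                not (p implies q): α-rule — add p, not q.
                × closes — contains both q and not q.
              branch 1.2.1.2 (add not not u):
                ○ open, literals {q=T, u=T}.
          branch 1.2.2 (add not (t iff (not t and r))):
            not (t iff (not t and r)): β-rule — branch into t, not (not t and r)  //  not t, (not t and r).
              branch 1.2.2.1 (add t, not (not t and r)):
                not (not t and r): β-rule — branch into not not t  //  not r.
                  branch 1.2.2.1.1 (add not not t):
                    ○ open, literals {q=T, t=T}.
                  branch 1.2.2.1.2 (add not r):
                    ○ open, literals {q=T, r=F, t=T}.
              branch 1.2.2.2 (add not t, (not t and r)):
                (not t and r): α-rule — add not t, r.
                ○ open, literals {q=T, r=T, t=F}.
  branch 2 (add not (t or q), not not (((p implies q) and not u) and (t iff (not t and r)))):
    not (t or q): α-rule — add not t, not q.
    not not (((p implies q) and not u) and (t iff (not t and r))): α-rule — add ((p implies q) and not u), (t iff (not t and r)).
    ((p implies q) and not u): α-rule — add (p implies q), not u.
    (t iff (not t and r)): β-rule — branch into t, (not t and r)  //  not t, not (not t and r).
      branch 2.1 (add t, (not t and r)):
        × closes — contains both t and not t.
      branch 2.2 (add not t, not (not t and r)):
        (p implies q): β-rule — branch into not p  //  q.
          branch 2.2.1 (add not p):
            not (not t and r): β-rule — branch into not not t  //  not r.
              branch 2.2.1.1 (add not not t):
                × closes — contains both t and not t.
              branch 2.2.1.2 (add not r):
                ○ open, literals {p=F, q=F, r=F, t=F, u=F}.
          branch 2.2.2 (add q):
            × closes — contains both q and not q.
5 branches closed, 9 open.
Each open branch fixes some atoms; the unmentioned ones are free. Counting distinct full assignments: branch {p=T, q=F, t=T} (r, s, u) contributes 8 new; branch {t=T, u=T} (p, q, r, s) contributes 12 new; branch {t=T} (p, q, r, s, u) contributes 12 new; branch {r=F, t=T} (p, q, s, u) contributes 0 new; branch {q=T, u=T} (p, r, s, t) contributes 8 new; branch {q=T, t=T} (p, r, s, u) contributes 0 new; branch {q=T, r=F, t=T} (p, s, u) contributes 0 new; branch {q=T, r=T, t=F} (p, s, u) contributes 4 new; branch {p=F, q=F, r=F, t=F, u=F} (s) contributes 2 new. Total: 46.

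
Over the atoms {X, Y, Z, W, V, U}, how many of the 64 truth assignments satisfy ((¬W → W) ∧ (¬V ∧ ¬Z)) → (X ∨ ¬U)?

62

Initial set: {(((¬W → W) ∧ (¬V ∧ ¬Z)) → (X ∨ ¬U))}.
(((¬W → W) ∧ (¬V ∧ ¬Z)) → (X ∨ ¬U)): β-rule — branch into ¬((¬W → W) ∧ (¬V ∧ ¬Z))  //  (X ∨ ¬U).
  branch 1 (add ¬((¬W → W) ∧ (¬V ∧ ¬Z))):
    ¬((¬W → W) ∧ (¬V ∧ ¬Z)): β-rule — branch into ¬(¬W → W)  //  ¬(¬V ∧ ¬Z).
      branch 1.1 (add ¬(¬W → W)):
        ¬(¬W → W): α-rule — add ¬W, ¬W.
        ○ open, literals {W=F}.
      branch 1.2 (add ¬(¬V ∧ ¬Z)):
        ¬(¬V ∧ ¬Z): β-rule — branch into ¬¬V  //  ¬¬Z.
          branch 1.2.1 (add ¬¬V):
            ○ open, literals {V=T}.
          branch 1.2.2 (add ¬¬Z):
            ○ open, literals {Z=T}.
  branch 2 (add (X ∨ ¬U)):
    (X ∨ ¬U): β-rule — branch into X  //  ¬U.
      branch 2.1 (add X):
        ○ open, literals {X=T}.
      branch 2.2 (add ¬U):
        ○ open, literals {U=F}.
0 branches closed, 5 open.
Each open branch fixes some atoms; the unmentioned ones are free. Counting distinct full assignments: branch {W=F} (X, Y, Z, V, U) contributes 32 new; branch {V=T} (X, Y, Z, W, U) contributes 16 new; branch {Z=T} (X, Y, W, V, U) contributes 8 new; branch {X=T} (Y, Z, W, V, U) contributes 4 new; branch {U=F} (X, Y, Z, W, V) contributes 2 new. Total: 62.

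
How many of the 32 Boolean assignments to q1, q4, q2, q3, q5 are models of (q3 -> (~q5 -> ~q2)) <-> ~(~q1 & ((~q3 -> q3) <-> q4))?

Initial set: {((q3 -> (~q5 -> ~q2)) <-> ~(~q1 & ((~q3 -> q3) <-> q4)))}.
((q3 -> (~q5 -> ~q2)) <-> ~(~q1 & ((~q3 -> q3) <-> q4))): β-rule — branch into (q3 -> (~q5 -> ~q2)), ~(~q1 & ((~q3 -> q3) <-> q4))  //  ~(q3 -> (~q5 -> ~q2)), ~~(~q1 & ((~q3 -> q3) <-> q4)).
  branch 1 (add (q3 -> (~q5 -> ~q2)), ~(~q1 & ((~q3 -> q3) <-> q4))):
    (q3 -> (~q5 -> ~q2)): β-rule — branch into ~q3  //  (~q5 -> ~q2).
      branch 1.1 (add ~q3):
        ~(~q1 & ((~q3 -> q3) <-> q4)): β-rule — branch into ~~q1  //  ~((~q3 -> q3) <-> q4).
          branch 1.1.1 (add ~~q1):
            ○ open, literals {q1=1, q3=0}.
          branch 1.1.2 (add ~((~q3 -> q3) <-> q4)):
            ~((~q3 -> q3) <-> q4): β-rule — branch into (~q3 -> q3), ~q4  //  ~(~q3 -> q3), q4.
              branch 1.1.2.1 (add (~q3 -> q3), ~q4):
                (~q3 -> q3): β-rule — branch into ~~q3  //  q3.
                  branch 1.1.2.1.1 (add ~~q3):
                    × closes — contains both q3 and ~q3.
                  branch 1.1.2.1.2 (add q3):
                    × closes — contains both q3 and ~q3.
              branch 1.1.2.2 (add ~(~q3 -> q3), q4):
                ~(~q3 -> q3): α-rule — add ~q3, ~q3.
                ○ open, literals {q3=0, q4=1}.
      branch 1.2 (add (~q5 -> ~q2)):
        ~(~q1 & ((~q3 -> q3) <-> q4)): β-rule — branch into ~~q1  //  ~((~q3 -> q3) <-> q4).
          branch 1.2.1 (add ~~q1):
            (~q5 -> ~q2): β-rule — branch into ~~q5  //  ~q2.
              branch 1.2.1.1 (add ~~q5):
                ○ open, literals {q1=1, q5=1}.
              branch 1.2.1.2 (add ~q2):
                ○ open, literals {q1=1, q2=0}.
          branch 1.2.2 (add ~((~q3 -> q3) <-> q4)):
            (~q5 -> ~q2): β-rule — branch into ~~q5  //  ~q2.
              branch 1.2.2.1 (add ~~q5):
                ~((~q3 -> q3) <-> q4): β-rule — branch into (~q3 -> q3), ~q4  //  ~(~q3 -> q3), q4.
                  branch 1.2.2.1.1 (add (~q3 -> q3), ~q4):
                    (~q3 -> q3): β-rule — branch into ~~q3  //  q3.
                      branch 1.2.2.1.1.1 (add ~~q3):
                        ○ open, literals {q3=1, q4=0, q5=1}.
                      branch 1.2.2.1.1.2 (add q3):
                        ○ open, literals {q3=1, q4=0, q5=1}.
                  branch 1.2.2.1.2 (add ~(~q3 -> q3), q4):
                    ~(~q3 -> q3): α-rule — add ~q3, ~q3.
                    ○ open, literals {q3=0, q4=1, q5=1}.
              branch 1.2.2.2 (add ~q2):
                ~((~q3 -> q3) <-> q4): β-rule — branch into (~q3 -> q3), ~q4  //  ~(~q3 -> q3), q4.
                  branch 1.2.2.2.1 (add (~q3 -> q3), ~q4):
                    (~q3 -> q3): β-rule — branch into ~~q3  //  q3.
                      branch 1.2.2.2.1.1 (add ~~q3):
                        ○ open, literals {q2=0, q3=1, q4=0}.
                      branch 1.2.2.2.1.2 (add q3):
                        ○ open, literals {q2=0, q3=1, q4=0}.
                  branch 1.2.2.2.2 (add ~(~q3 -> q3), q4):
                    ~(~q3 -> q3): α-rule — add ~q3, ~q3.
                    ○ open, literals {q2=0, q3=0, q4=1}.
  branch 2 (add ~(q3 -> (~q5 -> ~q2)), ~~(~q1 & ((~q3 -> q3) <-> q4))):
    ~(q3 -> (~q5 -> ~q2)): α-rule — add q3, ~(~q5 -> ~q2).
    ~~(~q1 & ((~q3 -> q3) <-> q4)): α-rule — add ~q1, ((~q3 -> q3) <-> q4).
    ~(~q5 -> ~q2): α-rule — add ~q5, ~~q2.
    ((~q3 -> q3) <-> q4): β-rule — branch into (~q3 -> q3), q4  //  ~(~q3 -> q3), ~q4.
      branch 2.1 (add (~q3 -> q3), q4):
        (~q3 -> q3): β-rule — branch into ~~q3  //  q3.
          branch 2.1.1 (add ~~q3):
            ○ open, literals {q1=0, q2=1, q3=1, q4=1, q5=0}.
          branch 2.1.2 (add q3):
            ○ open, literals {q1=0, q2=1, q3=1, q4=1, q5=0}.
      branch 2.2 (add ~(~q3 -> q3), ~q4):
        ~(~q3 -> q3): α-rule — add ~q3, ~q3.
        × closes — contains both q3 and ~q3.
3 branches closed, 12 open.
Each open branch fixes some atoms; the unmentioned ones are free. Counting distinct full assignments: branch {q1=1, q3=0} (q4, q2, q5) contributes 8 new; branch {q3=0, q4=1} (q1, q2, q5) contributes 4 new; branch {q1=1, q5=1} (q4, q2, q3) contributes 4 new; branch {q1=1, q2=0} (q4, q3, q5) contributes 2 new; branch {q3=1, q4=0, q5=1} (q1, q2) contributes 2 new; branch {q3=1, q4=0, q5=1} (q1, q2) contributes 0 new; branch {q3=0, q4=1, q5=1} (q1, q2) contributes 0 new; branch {q2=0, q3=1, q4=0} (q1, q5) contributes 1 new; branch {q2=0, q3=1, q4=0} (q1, q5) contributes 0 new; branch {q2=0, q3=0, q4=1} (q1, q5) contributes 0 new; branch {q1=0, q2=1, q3=1, q4=1, q5=0} (none free) contributes 1 new; branch {q1=0, q2=1, q3=1, q4=1, q5=0} (none free) contributes 0 new. Total: 22.

22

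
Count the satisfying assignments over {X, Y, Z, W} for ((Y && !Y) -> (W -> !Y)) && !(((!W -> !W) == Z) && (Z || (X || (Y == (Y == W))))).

8

Initial set: {(((Y && !Y) -> (W -> !Y)) && !(((!W -> !W) == Z) && (Z || (X || (Y == (Y == W))))))}.
(((Y && !Y) -> (W -> !Y)) && !(((!W -> !W) == Z) && (Z || (X || (Y == (Y == W)))))): α-rule — add ((Y && !Y) -> (W -> !Y)), !(((!W -> !W) == Z) && (Z || (X || (Y == (Y == W))))).
((Y && !Y) -> (W -> !Y)): β-rule — branch into !(Y && !Y)  //  (W -> !Y).
  branch 1 (add !(Y && !Y)):
    !(((!W -> !W) == Z) && (Z || (X || (Y == (Y == W))))): β-rule — branch into !((!W -> !W) == Z)  //  !(Z || (X || (Y == (Y == W)))).
      branch 1.1 (add !((!W -> !W) == Z)):
        !(Y && !Y): β-rule — branch into !Y  //  !!Y.
          branch 1.1.1 (add !Y):
            !((!W -> !W) == Z): β-rule — branch into (!W -> !W), !Z  //  !(!W -> !W), Z.
              branch 1.1.1.1 (add (!W -> !W), !Z):
                (!W -> !W): β-rule — branch into !!W  //  !W.
                  branch 1.1.1.1.1 (add !!W):
                    ○ open, literals {W=true, Y=false, Z=false}.
                  branch 1.1.1.1.2 (add !W):
                    ○ open, literals {W=false, Y=false, Z=false}.
              branch 1.1.1.2 (add !(!W -> !W), Z):
                !(!W -> !W): α-rule — add !W, !!W.
                × closes — contains both W and !W.
          branch 1.1.2 (add !!Y):
            !((!W -> !W) == Z): β-rule — branch into (!W -> !W), !Z  //  !(!W -> !W), Z.
              branch 1.1.2.1 (add (!W -> !W), !Z):
                (!W -> !W): β-rule — branch into !!W  //  !W.
                  branch 1.1.2.1.1 (add !!W):
                    ○ open, literals {W=true, Y=true, Z=false}.
                  branch 1.1.2.1.2 (add !W):
                    ○ open, literals {W=false, Y=true, Z=false}.
              branch 1.1.2.2 (add !(!W -> !W), Z):
                !(!W -> !W): α-rule — add !W, !!W.
                × closes — contains both W and !W.
      branch 1.2 (add !(Z || (X || (Y == (Y == W))))):
        !(Z || (X || (Y == (Y == W)))): α-rule — add !Z, !(X || (Y == (Y == W))).
        !(X || (Y == (Y == W))): α-rule — add !X, !(Y == (Y == W)).
        !(Y && !Y): β-rule — branch into !Y  //  !!Y.
          branch 1.2.1 (add !Y):
            !(Y == (Y == W)): β-rule — branch into Y, !(Y == W)  //  !Y, (Y == W).
              branch 1.2.1.1 (add Y, !(Y == W)):
                × closes — contains both Y and !Y.
              branch 1.2.1.2 (add !Y, (Y == W)):
                (Y == W): β-rule — branch into Y, W  //  !Y, !W.
                  branch 1.2.1.2.1 (add Y, W):
                    × closes — contains both Y and !Y.
                  branch 1.2.1.2.2 (add !Y, !W):
                    ○ open, literals {W=false, X=false, Y=false, Z=false}.
          branch 1.2.2 (add !!Y):
            !(Y == (Y == W)): β-rule — branch into Y, !(Y == W)  //  !Y, (Y == W).
              branch 1.2.2.1 (add Y, !(Y == W)):
                !(Y == W): β-rule — branch into Y, !W  //  !Y, W.
                  branch 1.2.2.1.1 (add Y, !W):
                    ○ open, literals {W=false, X=false, Y=true, Z=false}.
                  branch 1.2.2.1.2 (add !Y, W):
                    × closes — contains both Y and !Y.
              branch 1.2.2.2 (add !Y, (Y == W)):
                × closes — contains both Y and !Y.
  branch 2 (add (W -> !Y)):
    !(((!W -> !W) == Z) && (Z || (X || (Y == (Y == W))))): β-rule — branch into !((!W -> !W) == Z)  //  !(Z || (X || (Y == (Y == W)))).
      branch 2.1 (add !((!W -> !W) == Z)):
        (W -> !Y): β-rule — branch into !W  //  !Y.
          branch 2.1.1 (add !W):
            !((!W -> !W) == Z): β-rule — branch into (!W -> !W), !Z  //  !(!W -> !W), Z.
              branch 2.1.1.1 (add (!W -> !W), !Z):
                (!W -> !W): β-rule — branch into !!W  //  !W.
                  branch 2.1.1.1.1 (add !!W):
                    × closes — contains both W and !W.
                  branch 2.1.1.1.2 (add !W):
                    ○ open, literals {W=false, Z=false}.
              branch 2.1.1.2 (add !(!W -> !W), Z):
                !(!W -> !W): α-rule — add !W, !!W.
                × closes — contains both W and !W.
          branch 2.1.2 (add !Y):
            !((!W -> !W) == Z): β-rule — branch into (!W -> !W), !Z  //  !(!W -> !W), Z.
              branch 2.1.2.1 (add (!W -> !W), !Z):
                (!W -> !W): β-rule — branch into !!W  //  !W.
                  branch 2.1.2.1.1 (add !!W):
                    ○ open, literals {W=true, Y=false, Z=false}.
                  branch 2.1.2.1.2 (add !W):
                    ○ open, literals {W=false, Y=false, Z=false}.
              branch 2.1.2.2 (add !(!W -> !W), Z):
                !(!W -> !W): α-rule — add !W, !!W.
                × closes — contains both W and !W.
      branch 2.2 (add !(Z || (X || (Y == (Y == W))))):
        !(Z || (X || (Y == (Y == W)))): α-rule — add !Z, !(X || (Y == (Y == W))).
        !(X || (Y == (Y == W))): α-rule — add !X, !(Y == (Y == W)).
        (W -> !Y): β-rule — branch into !W  //  !Y.
          branch 2.2.1 (add !W):
            !(Y == (Y == W)): β-rule — branch into Y, !(Y == W)  //  !Y, (Y == W).
              branch 2.2.1.1 (add Y, !(Y == W)):
                !(Y == W): β-rule — branch into Y, !W  //  !Y, W.
                  branch 2.2.1.1.1 (add Y, !W):
                    ○ open, literals {W=false, X=false, Y=true, Z=false}.
                  branch 2.2.1.1.2 (add !Y, W):
                    × closes — contains both Y and !Y.
              branch 2.2.1.2 (add !Y, (Y == W)):
                (Y == W): β-rule — branch into Y, W  //  !Y, !W.
                  branch 2.2.1.2.1 (add Y, W):
                    × closes — contains both Y and !Y.
                  branch 2.2.1.2.2 (add !Y, !W):
                    ○ open, literals {W=false, X=false, Y=false, Z=false}.
          branch 2.2.2 (add !Y):
            !(Y == (Y == W)): β-rule — branch into Y, !(Y == W)  //  !Y, (Y == W).
              branch 2.2.2.1 (add Y, !(Y == W)):
                × closes — contains both Y and !Y.
              branch 2.2.2.2 (add !Y, (Y == W)):
                (Y == W): β-rule — branch into Y, W  //  !Y, !W.
                  branch 2.2.2.2.1 (add Y, W):
                    × closes — contains both Y and !Y.
                  branch 2.2.2.2.2 (add !Y, !W):
                    ○ open, literals {W=false, X=false, Y=false, Z=false}.
13 branches closed, 12 open.
Each open branch fixes some atoms; the unmentioned ones are free. Counting distinct full assignments: branch {W=true, Y=false, Z=false} (X) contributes 2 new; branch {W=false, Y=false, Z=false} (X) contributes 2 new; branch {W=true, Y=true, Z=false} (X) contributes 2 new; branch {W=false, Y=true, Z=false} (X) contributes 2 new; branch {W=false, X=false, Y=false, Z=false} (none free) contributes 0 new; branch {W=false, X=false, Y=true, Z=false} (none free) contributes 0 new; branch {W=false, Z=false} (X, Y) contributes 0 new; branch {W=true, Y=false, Z=false} (X) contributes 0 new; branch {W=false, Y=false, Z=false} (X) contributes 0 new; branch {W=false, X=false, Y=true, Z=false} (none free) contributes 0 new; branch {W=false, X=false, Y=false, Z=false} (none free) contributes 0 new; branch {W=false, X=false, Y=false, Z=false} (none free) contributes 0 new. Total: 8.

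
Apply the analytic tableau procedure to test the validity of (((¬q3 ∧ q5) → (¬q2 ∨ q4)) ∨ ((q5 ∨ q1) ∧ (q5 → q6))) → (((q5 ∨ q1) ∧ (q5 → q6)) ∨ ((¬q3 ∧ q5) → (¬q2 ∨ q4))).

Assume the negation and expand:
Initial set: {¬((((¬q3 ∧ q5) → (¬q2 ∨ q4)) ∨ ((q5 ∨ q1) ∧ (q5 → q6))) → (((q5 ∨ q1) ∧ (q5 → q6)) ∨ ((¬q3 ∧ q5) → (¬q2 ∨ q4))))}.
¬((((¬q3 ∧ q5) → (¬q2 ∨ q4)) ∨ ((q5 ∨ q1) ∧ (q5 → q6))) → (((q5 ∨ q1) ∧ (q5 → q6)) ∨ ((¬q3 ∧ q5) → (¬q2 ∨ q4)))): α-rule — add (((¬q3 ∧ q5) → (¬q2 ∨ q4)) ∨ ((q5 ∨ q1) ∧ (q5 → q6))), ¬(((q5 ∨ q1) ∧ (q5 → q6)) ∨ ((¬q3 ∧ q5) → (¬q2 ∨ q4))).
¬(((q5 ∨ q1) ∧ (q5 → q6)) ∨ ((¬q3 ∧ q5) → (¬q2 ∨ q4))): α-rule — add ¬((q5 ∨ q1) ∧ (q5 → q6)), ¬((¬q3 ∧ q5) → (¬q2 ∨ q4)).
¬((¬q3 ∧ q5) → (¬q2 ∨ q4)): α-rule — add (¬q3 ∧ q5), ¬(¬q2 ∨ q4).
(¬q3 ∧ q5): α-rule — add ¬q3, q5.
¬(¬q2 ∨ q4): α-rule — add ¬¬q2, ¬q4.
(((¬q3 ∧ q5) → (¬q2 ∨ q4)) ∨ ((q5 ∨ q1) ∧ (q5 → q6))): β-rule — branch into ((¬q3 ∧ q5) → (¬q2 ∨ q4))  //  ((q5 ∨ q1) ∧ (q5 → q6)).
  branch 1 (add ((¬q3 ∧ q5) → (¬q2 ∨ q4))):
    ¬((q5 ∨ q1) ∧ (q5 → q6)): β-rule — branch into ¬(q5 ∨ q1)  //  ¬(q5 → q6).
      branch 1.1 (add ¬(q5 ∨ q1)):
        ¬(q5 ∨ q1): α-rule — add ¬q5, ¬q1.
        × closes — contains both q5 and ¬q5.
      branch 1.2 (add ¬(q5 → q6)):
        ¬(q5 → q6): α-rule — add q5, ¬q6.
        ((¬q3 ∧ q5) → (¬q2 ∨ q4)): β-rule — branch into ¬(¬q3 ∧ q5)  //  (¬q2 ∨ q4).
          branch 1.2.1 (add ¬(¬q3 ∧ q5)):
            ¬(¬q3 ∧ q5): β-rule — branch into ¬¬q3  //  ¬q5.
              branch 1.2.1.1 (add ¬¬q3):
                × closes — contains both q3 and ¬q3.
              branch 1.2.1.2 (add ¬q5):
                × closes — contains both q5 and ¬q5.
          branch 1.2.2 (add (¬q2 ∨ q4)):
            (¬q2 ∨ q4): β-rule — branch into ¬q2  //  q4.
              branch 1.2.2.1 (add ¬q2):
                × closes — contains both q2 and ¬q2.
              branch 1.2.2.2 (add q4):
                × closes — contains both q4 and ¬q4.
  branch 2 (add ((q5 ∨ q1) ∧ (q5 → q6))):
    ((q5 ∨ q1) ∧ (q5 → q6)): α-rule — add (q5 ∨ q1), (q5 → q6).
    ¬((q5 ∨ q1) ∧ (q5 → q6)): β-rule — branch into ¬(q5 ∨ q1)  //  ¬(q5 → q6).
      branch 2.1 (add ¬(q5 ∨ q1)):
        ¬(q5 ∨ q1): α-rule — add ¬q5, ¬q1.
        × closes — contains both q5 and ¬q5.
      branch 2.2 (add ¬(q5 → q6)):
        ¬(q5 → q6): α-rule — add q5, ¬q6.
        (q5 ∨ q1): β-rule — branch into q5  //  q1.
          branch 2.2.1 (add q5):
            (q5 → q6): β-rule — branch into ¬q5  //  q6.
              branch 2.2.1.1 (add ¬q5):
                × closes — contains both q5 and ¬q5.
              branch 2.2.1.2 (add q6):
                × closes — contains both q6 and ¬q6.
          branch 2.2.2 (add q1):
            (q5 → q6): β-rule — branch into ¬q5  //  q6.
              branch 2.2.2.1 (add ¬q5):
                × closes — contains both q5 and ¬q5.
              branch 2.2.2.2 (add q6):
                × closes — contains both q6 and ¬q6.
All 10 branches close.
Every branch closed, so the negation is unsatisfiable and the formula is valid.

Valid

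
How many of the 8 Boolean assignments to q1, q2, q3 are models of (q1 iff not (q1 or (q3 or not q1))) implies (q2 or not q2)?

8

Initial set: {T ((q1 iff not (q1 or (q3 or not q1))) implies (q2 or not q2))}.
T ((q1 iff not (q1 or (q3 or not q1))) implies (q2 or not q2)): β-rule — branch into F (q1 iff not (q1 or (q3 or not q1)))  //  T (q2 or not q2).
  branch 1 (add F (q1 iff not (q1 or (q3 or not q1)))):
    F (q1 iff not (q1 or (q3 or not q1))): β-rule — branch into T q1, F not (q1 or (q3 or not q1))  //  F q1, T not (q1 or (q3 or not q1)).
      branch 1.1 (add T q1, F not (q1 or (q3 or not q1))):
        F not (q1 or (q3 or not q1)): β-rule — branch into T q1  //  T (q3 or not q1).
          branch 1.1.1 (add T q1):
            ○ open, literals {q1=1}.
          branch 1.1.2 (add T (q3 or not q1)):
            T (q3 or not q1): β-rule — branch into T q3  //  T not q1.
              branch 1.1.2.1 (add T q3):
                ○ open, literals {q1=1, q3=1}.
              branch 1.1.2.2 (add T not q1):
                × closes — contains both q1 and not q1.
      branch 1.2 (add F q1, T not (q1 or (q3 or not q1))):
        T not (q1 or (q3 or not q1)): α-rule — add F q1, F (q3 or not q1).
        F (q3 or not q1): α-rule — add F q3, F not q1.
        × closes — contains both q1 and not q1.
  branch 2 (add T (q2 or not q2)):
    T (q2 or not q2): β-rule — branch into T q2  //  T not q2.
      branch 2.1 (add T q2):
        ○ open, literals {q2=1}.
      branch 2.2 (add T not q2):
        ○ open, literals {q2=0}.
2 branches closed, 4 open.
Each open branch fixes some atoms; the unmentioned ones are free. Counting distinct full assignments: branch {q1=1} (q2, q3) contributes 4 new; branch {q1=1, q3=1} (q2) contributes 0 new; branch {q2=1} (q1, q3) contributes 2 new; branch {q2=0} (q1, q3) contributes 2 new. Total: 8.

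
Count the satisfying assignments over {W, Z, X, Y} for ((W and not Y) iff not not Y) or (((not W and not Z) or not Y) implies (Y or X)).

14

Initial set: {(((W and not Y) iff not not Y) or (((not W and not Z) or not Y) implies (Y or X)))}.
(((W and not Y) iff not not Y) or (((not W and not Z) or not Y) implies (Y or X))): β-rule — branch into ((W and not Y) iff not not Y)  //  (((not W and not Z) or not Y) implies (Y or X)).
  branch 1 (add ((W and not Y) iff not not Y)):
    ((W and not Y) iff not not Y): β-rule — branch into (W and not Y), not not Y  //  not (W and not Y), not not not Y.
      branch 1.1 (add (W and not Y), not not Y):
        (W and not Y): α-rule — add W, not Y.
        not not Y: drop double negation, giving Y.
        × closes — contains both Y and not Y.
      branch 1.2 (add not (W and not Y), not not not Y):
        not not not Y: drop double negation, giving not Y.
        not (W and not Y): β-rule — branch into not W  //  not not Y.
          branch 1.2.1 (add not W):
            ○ open, literals {W=false, Y=false}.
          branch 1.2.2 (add not not Y):
            × closes — contains both Y and not Y.
  branch 2 (add (((not W and not Z) or not Y) implies (Y or X))):
    (((not W and not Z) or not Y) implies (Y or X)): β-rule — branch into not ((not W and not Z) or not Y)  //  (Y or X).
      branch 2.1 (add not ((not W and not Z) or not Y)):
        not ((not W and not Z) or not Y): α-rule — add not (not W and not Z), not not Y.
        not (not W and not Z): β-rule — branch into not not W  //  not not Z.
          branch 2.1.1 (add not not W):
            ○ open, literals {W=true, Y=true}.
          branch 2.1.2 (add not not Z):
            ○ open, literals {Y=true, Z=true}.
      branch 2.2 (add (Y or X)):
        (Y or X): β-rule — branch into Y  //  X.
          branch 2.2.1 (add Y):
            ○ open, literals {Y=true}.
          branch 2.2.2 (add X):
            ○ open, literals {X=true}.
2 branches closed, 5 open.
Each open branch fixes some atoms; the unmentioned ones are free. Counting distinct full assignments: branch {W=false, Y=false} (Z, X) contributes 4 new; branch {W=true, Y=true} (Z, X) contributes 4 new; branch {Y=true, Z=true} (W, X) contributes 2 new; branch {Y=true} (W, Z, X) contributes 2 new; branch {X=true} (W, Z, Y) contributes 2 new. Total: 14.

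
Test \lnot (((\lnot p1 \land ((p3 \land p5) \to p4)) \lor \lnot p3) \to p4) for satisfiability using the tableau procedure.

Satisfiable

Initial set: {\lnot (((\lnot p1 \land ((p3 \land p5) \to p4)) \lor \lnot p3) \to p4)}.
\lnot (((\lnot p1 \land ((p3 \land p5) \to p4)) \lor \lnot p3) \to p4): α-rule — add ((\lnot p1 \land ((p3 \land p5) \to p4)) \lor \lnot p3), \lnot p4.
((\lnot p1 \land ((p3 \land p5) \to p4)) \lor \lnot p3): β-rule — branch into (\lnot p1 \land ((p3 \land p5) \to p4))  //  \lnot p3.
  branch 1 (add (\lnot p1 \land ((p3 \land p5) \to p4))):
    (\lnot p1 \land ((p3 \land p5) \to p4)): α-rule — add \lnot p1, ((p3 \land p5) \to p4).
    ((p3 \land p5) \to p4): β-rule — branch into \lnot (p3 \land p5)  //  p4.
      branch 1.1 (add \lnot (p3 \land p5)):
        \lnot (p3 \land p5): β-rule — branch into \lnot p3  //  \lnot p5.
          branch 1.1.1 (add \lnot p3):
            ○ open, literals {p1=0, p3=0, p4=0}.
          branch 1.1.2 (add \lnot p5):
            ○ open, literals {p1=0, p4=0, p5=0}.
      branch 1.2 (add p4):
        × closes — contains both p4 and \lnot p4.
  branch 2 (add \lnot p3):
    ○ open, literals {p3=0, p4=0}.
1 branch closed, 3 open.
An open branch gives a satisfying assignment: p1=0, p3=0, p4=0.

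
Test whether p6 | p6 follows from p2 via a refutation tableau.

No

Initial set: {p2; ~(p6 | p6)}.
~(p6 | p6): α-rule — add ~p6, ~p6.
○ open, literals {p2=T, p6=F}.
0 branches closed, 1 open.
An open branch gives a countermodel: p2=T, p6=F (unmentioned atoms arbitrary); the premises hold there but the conclusion fails.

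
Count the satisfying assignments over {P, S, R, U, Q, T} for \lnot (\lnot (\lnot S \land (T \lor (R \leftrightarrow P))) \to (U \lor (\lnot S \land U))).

Initial set: {\lnot (\lnot (\lnot S \land (T \lor (R \leftrightarrow P))) \to (U \lor (\lnot S \land U)))}.
\lnot (\lnot (\lnot S \land (T \lor (R \leftrightarrow P))) \to (U \lor (\lnot S \land U))): α-rule — add \lnot (\lnot S \land (T \lor (R \leftrightarrow P))), \lnot (U \lor (\lnot S \land U)).
\lnot (U \lor (\lnot S \land U)): α-rule — add \lnot U, \lnot (\lnot S \land U).
\lnot (\lnot S \land (T \lor (R \leftrightarrow P))): β-rule — branch into \lnot \lnot S  //  \lnot (T \lor (R \leftrightarrow P)).
  branch 1 (add \lnot \lnot S):
    \lnot (\lnot S \land U): β-rule — branch into \lnot \lnot S  //  \lnot U.
      branch 1.1 (add \lnot \lnot S):
        ○ open, literals {S=T, U=F}.
      branch 1.2 (add \lnot U):
        ○ open, literals {S=T, U=F}.
  branch 2 (add \lnot (T \lor (R \leftrightarrow P))):
    \lnot (T \lor (R \leftrightarrow P)): α-rule — add \lnot T, \lnot (R \leftrightarrow P).
    \lnot (\lnot S \land U): β-rule — branch into \lnot \lnot S  //  \lnot U.
      branch 2.1 (add \lnot \lnot S):
        \lnot (R \leftrightarrow P): β-rule — branch into R, \lnot P  //  \lnot R, P.
          branch 2.1.1 (add R, \lnot P):
            ○ open, literals {P=F, R=T, S=T, T=F, U=F}.
          branch 2.1.2 (add \lnot R, P):
            ○ open, literals {P=T, R=F, S=T, T=F, U=F}.
      branch 2.2 (add \lnot U):
        \lnot (R \leftrightarrow P): β-rule — branch into R, \lnot P  //  \lnot R, P.
          branch 2.2.1 (add R, \lnot P):
            ○ open, literals {P=F, R=T, T=F, U=F}.
          branch 2.2.2 (add \lnot R, P):
            ○ open, literals {P=T, R=F, T=F, U=F}.
0 branches closed, 6 open.
Each open branch fixes some atoms; the unmentioned ones are free. Counting distinct full assignments: branch {S=T, U=F} (P, R, Q, T) contributes 16 new; branch {S=T, U=F} (P, R, Q, T) contributes 0 new; branch {P=F, R=T, S=T, T=F, U=F} (Q) contributes 0 new; branch {P=T, R=F, S=T, T=F, U=F} (Q) contributes 0 new; branch {P=F, R=T, T=F, U=F} (S, Q) contributes 2 new; branch {P=T, R=F, T=F, U=F} (S, Q) contributes 2 new. Total: 20.

20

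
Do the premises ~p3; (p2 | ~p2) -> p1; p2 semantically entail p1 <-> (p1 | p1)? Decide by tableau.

Yes

Initial set: {T ~p3; T ((p2 | ~p2) -> p1); T p2; F (p1 <-> (p1 | p1))}.
T ((p2 | ~p2) -> p1): β-rule — branch into F (p2 | ~p2)  //  T p1.
  branch 1 (add F (p2 | ~p2)):
    F (p2 | ~p2): α-rule — add F p2, F ~p2.
    × closes — contains both p2 and ~p2.
  branch 2 (add T p1):
    F (p1 <-> (p1 | p1)): β-rule — branch into T p1, F (p1 | p1)  //  F p1, T (p1 | p1).
      branch 2.1 (add T p1, F (p1 | p1)):
        F (p1 | p1): α-rule — add F p1, F p1.
        × closes — contains both p1 and ~p1.
      branch 2.2 (add F p1, T (p1 | p1)):
        × closes — contains both p1 and ~p1.
All 3 branches close.
Every branch closed, so the premises entail the conclusion.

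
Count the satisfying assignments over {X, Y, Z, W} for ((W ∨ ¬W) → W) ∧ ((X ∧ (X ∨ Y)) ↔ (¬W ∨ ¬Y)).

4

Initial set: {(((W ∨ ¬W) → W) ∧ ((X ∧ (X ∨ Y)) ↔ (¬W ∨ ¬Y)))}.
(((W ∨ ¬W) → W) ∧ ((X ∧ (X ∨ Y)) ↔ (¬W ∨ ¬Y))): α-rule — add ((W ∨ ¬W) → W), ((X ∧ (X ∨ Y)) ↔ (¬W ∨ ¬Y)).
((W ∨ ¬W) → W): β-rule — branch into ¬(W ∨ ¬W)  //  W.
  branch 1 (add ¬(W ∨ ¬W)):
    ¬(W ∨ ¬W): α-rule — add ¬W, ¬¬W.
    × closes — contains both W and ¬W.
  branch 2 (add W):
    ((X ∧ (X ∨ Y)) ↔ (¬W ∨ ¬Y)): β-rule — branch into (X ∧ (X ∨ Y)), (¬W ∨ ¬Y)  //  ¬(X ∧ (X ∨ Y)), ¬(¬W ∨ ¬Y).
      branch 2.1 (add (X ∧ (X ∨ Y)), (¬W ∨ ¬Y)):
        (X ∧ (X ∨ Y)): α-rule — add X, (X ∨ Y).
        (¬W ∨ ¬Y): β-rule — branch into ¬W  //  ¬Y.
          branch 2.1.1 (add ¬W):
            × closes — contains both W and ¬W.
          branch 2.1.2 (add ¬Y):
            (X ∨ Y): β-rule — branch into X  //  Y.
              branch 2.1.2.1 (add X):
                ○ open, literals {W=true, X=true, Y=false}.
              branch 2.1.2.2 (add Y):
                × closes — contains both Y and ¬Y.
      branch 2.2 (add ¬(X ∧ (X ∨ Y)), ¬(¬W ∨ ¬Y)):
        ¬(¬W ∨ ¬Y): α-rule — add ¬¬W, ¬¬Y.
        ¬(X ∧ (X ∨ Y)): β-rule — branch into ¬X  //  ¬(X ∨ Y).
          branch 2.2.1 (add ¬X):
            ○ open, literals {W=true, X=false, Y=true}.
          branch 2.2.2 (add ¬(X ∨ Y)):
            ¬(X ∨ Y): α-rule — add ¬X, ¬Y.
            × closes — contains both Y and ¬Y.
4 branches closed, 2 open.
Each open branch fixes some atoms; the unmentioned ones are free. Counting distinct full assignments: branch {W=true, X=true, Y=false} (Z) contributes 2 new; branch {W=true, X=false, Y=true} (Z) contributes 2 new. Total: 4.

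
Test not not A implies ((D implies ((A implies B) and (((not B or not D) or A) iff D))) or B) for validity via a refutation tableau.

Not valid

Assume the negation and expand:
Initial set: {not (not not A implies ((D implies ((A implies B) and (((not B or not D) or A) iff D))) or B))}.
not (not not A implies ((D implies ((A implies B) and (((not B or not D) or A) iff D))) or B)): α-rule — add not not A, not ((D implies ((A implies B) and (((not B or not D) or A) iff D))) or B).
not not A: drop double negation, giving A.
not ((D implies ((A implies B) and (((not B or not D) or A) iff D))) or B): α-rule — add not (D implies ((A implies B) and (((not B or not D) or A) iff D))), not B.
not (D implies ((A implies B) and (((not B or not D) or A) iff D))): α-rule — add D, not ((A implies B) and (((not B or not D) or A) iff D)).
not ((A implies B) and (((not B or not D) or A) iff D)): β-rule — branch into not (A implies B)  //  not (((not B or not D) or A) iff D).
  branch 1 (add not (A implies B)):
    not (A implies B): α-rule — add A, not B.
    ○ open, literals {A=true, B=false, D=true}.
  branch 2 (add not (((not B or not D) or A) iff D)):
    not (((not B or not D) or A) iff D): β-rule — branch into ((not B or not D) or A), not D  //  not ((not B or not D) or A), D.
      branch 2.1 (add ((not B or not D) or A), not D):
        × closes — contains both D and not D.
      branch 2.2 (add not ((not B or not D) or A), D):
        not ((not B or not D) or A): α-rule — add not (not B or not D), not A.
        × closes — contains both A and not A.
2 branches closed, 1 open.
An open branch gives a countermodel: A=true, B=false, D=true (unmentioned atoms arbitrary); under it the original formula is false.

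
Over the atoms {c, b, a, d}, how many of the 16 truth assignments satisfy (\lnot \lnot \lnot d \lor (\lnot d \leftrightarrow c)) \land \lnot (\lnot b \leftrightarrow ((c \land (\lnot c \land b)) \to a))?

Initial set: {((\lnot \lnot \lnot d \lor (\lnot d \leftrightarrow c)) \land \lnot (\lnot b \leftrightarrow ((c \land (\lnot c \land b)) \to a)))}.
((\lnot \lnot \lnot d \lor (\lnot d \leftrightarrow c)) \land \lnot (\lnot b \leftrightarrow ((c \land (\lnot c \land b)) \to a))): α-rule — add (\lnot \lnot \lnot d \lor (\lnot d \leftrightarrow c)), \lnot (\lnot b \leftrightarrow ((c \land (\lnot c \land b)) \to a)).
(\lnot \lnot \lnot d \lor (\lnot d \leftrightarrow c)): β-rule — branch into \lnot \lnot \lnot d  //  (\lnot d \leftrightarrow c).
  branch 1 (add \lnot \lnot \lnot d):
    \lnot \lnot \lnot d: drop double negation, giving \lnot d.
    \lnot (\lnot b \leftrightarrow ((c \land (\lnot c \land b)) \to a)): β-rule — branch into \lnot b, \lnot ((c \land (\lnot c \land b)) \to a)  //  \lnot \lnot b, ((c \land (\lnot c \land b)) \to a).
      branch 1.1 (add \lnot b, \lnot ((c \land (\lnot c \land b)) \to a)):
        \lnot ((c \land (\lnot c \land b)) \to a): α-rule — add (c \land (\lnot c \land b)), \lnot a.
        (c \land (\lnot c \land b)): α-rule — add c, (\lnot c \land b).
        (\lnot c \land b): α-rule — add \lnot c, b.
        × closes — contains both c and \lnot c.
      branch 1.2 (add \lnot \lnot b, ((c \land (\lnot c \land b)) \to a)):
        ((c \land (\lnot c \land b)) \to a): β-rule — branch into \lnot (c \land (\lnot c \land b))  //  a.
          branch 1.2.1 (add \lnot (c \land (\lnot c \land b))):
            \lnot (c \land (\lnot c \land b)): β-rule — branch into \lnot c  //  \lnot (\lnot c \land b).
              branch 1.2.1.1 (add \lnot c):
                ○ open, literals {b=1, c=0, d=0}.
              branch 1.2.1.2 (add \lnot (\lnot c \land b)):
                \lnot (\lnot c \land b): β-rule — branch into \lnot \lnot c  //  \lnot b.
                  branch 1.2.1.2.1 (add \lnot \lnot c):
                    ○ open, literals {b=1, c=1, d=0}.
                  branch 1.2.1.2.2 (add \lnot b):
                    × closes — contains both b and \lnot b.
          branch 1.2.2 (add a):
            ○ open, literals {a=1, b=1, d=0}.
  branch 2 (add (\lnot d \leftrightarrow c)):
    \lnot (\lnot b \leftrightarrow ((c \land (\lnot c \land b)) \to a)): β-rule — branch into \lnot b, \lnot ((c \land (\lnot c \land b)) \to a)  //  \lnot \lnot b, ((c \land (\lnot c \land b)) \to a).
      branch 2.1 (add \lnot b, \lnot ((c \land (\lnot c \land b)) \to a)):
        \lnot ((c \land (\lnot c \land b)) \to a): α-rule — add (c \land (\lnot c \land b)), \lnot a.
        (c \land (\lnot c \land b)): α-rule — add c, (\lnot c \land b).
        (\lnot c \land b): α-rule — add \lnot c, b.
        × closes — contains both c and \lnot c.
      branch 2.2 (add \lnot \lnot b, ((c \land (\lnot c \land b)) \to a)):
        (\lnot d \leftrightarrow c): β-rule — branch into \lnot d, c  //  \lnot \lnot d, \lnot c.
          branch 2.2.1 (add \lnot d, c):
            ((c \land (\lnot c \land b)) \to a): β-rule — branch into \lnot (c \land (\lnot c \land b))  //  a.
              branch 2.2.1.1 (add \lnot (c \land (\lnot c \land b))):
                \lnot (c \land (\lnot c \land b)): β-rule — branch into \lnot c  //  \lnot (\lnot c \land b).
                  branch 2.2.1.1.1 (add \lnot c):
                    × closes — contains both c and \lnot c.
                  branch 2.2.1.1.2 (add \lnot (\lnot c \land b)):
                    \lnot (\lnot c \land b): β-rule — branch into \lnot \lnot c  //  \lnot b.
                      branch 2.2.1.1.2.1 (add \lnot \lnot c):
                        ○ open, literals {b=1, c=1, d=0}.
                      branch 2.2.1.1.2.2 (add \lnot b):
                        × closes — contains both b and \lnot b.
              branch 2.2.1.2 (add a):
                ○ open, literals {a=1, b=1, c=1, d=0}.
          branch 2.2.2 (add \lnot \lnot d, \lnot c):
            ((c \land (\lnot c \land b)) \to a): β-rule — branch into \lnot (c \land (\lnot c \land b))  //  a.
              branch 2.2.2.1 (add \lnot (c \land (\lnot c \land b))):
                \lnot (c \land (\lnot c \land b)): β-rule — branch into \lnot c  //  \lnot (\lnot c \land b).
                  branch 2.2.2.1.1 (add \lnot c):
                    ○ open, literals {b=1, c=0, d=1}.
                  branch 2.2.2.1.2 (add \lnot (\lnot c \land b)):
                    \lnot (\lnot c \land b): β-rule — branch into \lnot \lnot c  //  \lnot b.
                      branch 2.2.2.1.2.1 (add \lnot \lnot c):
                        × closes — contains both c and \lnot c.
                      branch 2.2.2.1.2.2 (add \lnot b):
                        × closes — contains both b and \lnot b.
              branch 2.2.2.2 (add a):
                ○ open, literals {a=1, b=1, c=0, d=1}.
7 branches closed, 7 open.
Each open branch fixes some atoms; the unmentioned ones are free. Counting distinct full assignments: branch {b=1, c=0, d=0} (a) contributes 2 new; branch {b=1, c=1, d=0} (a) contributes 2 new; branch {a=1, b=1, d=0} (c) contributes 0 new; branch {b=1, c=1, d=0} (a) contributes 0 new; branch {a=1, b=1, c=1, d=0} (none free) contributes 0 new; branch {b=1, c=0, d=1} (a) contributes 2 new; branch {a=1, b=1, c=0, d=1} (none free) contributes 0 new. Total: 6.

6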